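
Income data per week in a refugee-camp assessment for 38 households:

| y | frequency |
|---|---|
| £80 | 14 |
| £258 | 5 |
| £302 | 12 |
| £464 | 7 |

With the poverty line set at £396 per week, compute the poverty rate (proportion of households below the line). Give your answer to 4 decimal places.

31 of the 38 households have income below £396.
H = 31/38 = 0.8158.

0.8158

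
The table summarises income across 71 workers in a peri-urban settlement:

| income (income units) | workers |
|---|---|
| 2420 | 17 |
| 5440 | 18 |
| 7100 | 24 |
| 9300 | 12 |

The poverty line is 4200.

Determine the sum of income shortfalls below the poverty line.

30260

Below the line: 17×2420 (q = 17 of N = 71).
Individual gaps: 17×(4200−2420) = 30260.
Aggregate gap = 30260.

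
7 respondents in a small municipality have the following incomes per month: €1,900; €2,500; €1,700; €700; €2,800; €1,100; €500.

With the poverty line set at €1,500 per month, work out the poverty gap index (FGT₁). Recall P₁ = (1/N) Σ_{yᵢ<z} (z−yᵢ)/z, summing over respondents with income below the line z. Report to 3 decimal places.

0.210

Poor units: €500, €700, €1,100 (q = 3 of N = 7).
Shortfall ratios: (1500−500)/1500 = 0.6667; (1500−700)/1500 = 0.5333; (1500−1100)/1500 = 0.2667.
Σ = 1.466667. Dividing by the full population N = 7 gives P₁ = 0.210.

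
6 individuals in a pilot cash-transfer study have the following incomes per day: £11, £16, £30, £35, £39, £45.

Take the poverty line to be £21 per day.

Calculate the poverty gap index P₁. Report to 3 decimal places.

Below the line: £11, £16 (q = 2 of N = 6).
Shortfall ratios: (21−11)/21 = 0.4762; (21−16)/21 = 0.2381.
Sum of shortfalls = 0.714286; P₁ averages over all N: 0.714286 / 6 = 0.119.

0.119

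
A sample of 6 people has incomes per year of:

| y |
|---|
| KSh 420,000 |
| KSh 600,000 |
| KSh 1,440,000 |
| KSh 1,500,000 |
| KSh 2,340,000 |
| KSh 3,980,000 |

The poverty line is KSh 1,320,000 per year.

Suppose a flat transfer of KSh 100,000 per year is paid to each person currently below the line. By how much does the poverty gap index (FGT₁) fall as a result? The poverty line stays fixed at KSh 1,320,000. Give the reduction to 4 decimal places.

Before: below the line — KSh 420,000, KSh 600,000; poverty gap index (FGT₁) = 0.204545.
After the KSh 100,000 transfer: below the line — KSh 520,000, KSh 700,000; poverty gap index (FGT₁) = 0.179293.
Reduction = 0.204545 − 0.179293 = 0.0253.

0.0253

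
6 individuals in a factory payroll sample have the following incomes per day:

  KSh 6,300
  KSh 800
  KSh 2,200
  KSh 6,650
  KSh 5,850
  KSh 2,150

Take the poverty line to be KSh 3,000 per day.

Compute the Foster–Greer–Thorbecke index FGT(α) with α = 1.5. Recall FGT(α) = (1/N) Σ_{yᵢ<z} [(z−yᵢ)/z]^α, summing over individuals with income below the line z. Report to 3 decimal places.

0.153

Below z: KSh 800, KSh 2,150, KSh 2,200 (q = 3 of N = 6).
Gap ratios (z−y)/z: (3000−800)/3000 = 0.7333; (3000−2150)/3000 = 0.2833; (3000−2200)/3000 = 0.2667.
Raised to α = 1.5: 0.62799; 0.15082; 0.13771.
Sum = 0.916511; FGT(1.5) = 0.916511 / 6 = 0.153.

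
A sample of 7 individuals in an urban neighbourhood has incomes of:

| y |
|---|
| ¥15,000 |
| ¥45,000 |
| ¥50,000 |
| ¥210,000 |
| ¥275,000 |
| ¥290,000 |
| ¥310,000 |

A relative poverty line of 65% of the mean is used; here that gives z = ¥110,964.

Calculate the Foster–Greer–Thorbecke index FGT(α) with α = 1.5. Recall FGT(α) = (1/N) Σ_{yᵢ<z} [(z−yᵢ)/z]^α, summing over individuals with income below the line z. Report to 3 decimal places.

0.239

Incomes under z: ¥15,000, ¥45,000, ¥50,000 (q = 3 of N = 7).
Relative gaps: (110964−15000)/110964 = 0.8648; (110964−45000)/110964 = 0.5945; (110964−50000)/110964 = 0.5494.
Raised to α = 1.5: 0.80425; 0.45834; 0.40723.
Sum = 1.669814; FGT(1.5) = 1.669814 / 7 = 0.239.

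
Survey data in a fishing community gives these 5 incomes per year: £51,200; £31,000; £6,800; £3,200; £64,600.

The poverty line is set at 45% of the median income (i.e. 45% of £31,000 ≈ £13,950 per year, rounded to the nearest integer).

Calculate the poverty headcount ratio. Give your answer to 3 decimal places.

0.400

2 of the 5 workers have income below £13,950.
H = 2/5 = 0.400.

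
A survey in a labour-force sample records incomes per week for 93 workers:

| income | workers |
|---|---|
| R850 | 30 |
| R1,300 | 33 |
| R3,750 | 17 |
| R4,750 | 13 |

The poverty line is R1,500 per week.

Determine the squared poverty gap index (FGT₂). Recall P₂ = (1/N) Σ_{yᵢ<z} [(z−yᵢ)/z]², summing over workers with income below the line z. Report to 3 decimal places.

Below the line: 30×R850, 33×R1,300 (q = 63 of N = 93).
Shortfall ratios: (1500−850)/1500 = 0.4333 (×30); (1500−1300)/1500 = 0.1333 (×33).
Squared: 0.1878 (×30); 0.0178 (×33).
Sum = 6.220000; P₂ = 6.220000 / 93 = 0.067.

0.067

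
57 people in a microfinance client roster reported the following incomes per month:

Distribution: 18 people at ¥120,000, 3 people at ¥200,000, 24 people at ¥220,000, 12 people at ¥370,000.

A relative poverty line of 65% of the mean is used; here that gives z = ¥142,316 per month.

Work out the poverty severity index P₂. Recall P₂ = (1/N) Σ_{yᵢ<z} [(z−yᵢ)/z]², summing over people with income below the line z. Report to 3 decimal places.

0.008

Below the line: 18×¥120,000 (q = 18 of N = 57).
Shortfall ratios: (142316−120000)/142316 = 0.1568 (×18).
Squared: 0.0246 (×18).
Sum = 0.442586; P₂ = 0.442586 / 57 = 0.008.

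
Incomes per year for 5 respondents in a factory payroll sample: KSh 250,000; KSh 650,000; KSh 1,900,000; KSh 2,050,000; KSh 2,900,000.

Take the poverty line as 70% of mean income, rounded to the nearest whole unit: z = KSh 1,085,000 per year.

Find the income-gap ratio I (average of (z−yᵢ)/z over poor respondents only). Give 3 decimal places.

Incomes under z: KSh 250,000, KSh 650,000 (q = 2 of N = 5).
Relative gaps: 0.7696, 0.4009; sum = 1.170507.
The income-gap ratio divides by q (the poor only): 1.170507 / 2 = 0.585.

0.585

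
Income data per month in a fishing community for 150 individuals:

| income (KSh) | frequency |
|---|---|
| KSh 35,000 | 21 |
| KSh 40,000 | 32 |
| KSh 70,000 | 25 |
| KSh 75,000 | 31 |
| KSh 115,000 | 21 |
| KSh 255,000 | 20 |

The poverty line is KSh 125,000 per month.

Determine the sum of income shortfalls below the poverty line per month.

KSh 7,745,000

Poor units: 21×KSh 35,000, 32×KSh 40,000, 25×KSh 70,000, 31×KSh 75,000, 21×KSh 115,000 (q = 130 of N = 150).
Individual gaps: 21×(125000−35000) = 1890000; 32×(125000−40000) = 2720000; 25×(125000−70000) = 1375000; 31×(125000−75000) = 1550000; 21×(125000−115000) = 210000.
Aggregate gap = KSh 7,745,000.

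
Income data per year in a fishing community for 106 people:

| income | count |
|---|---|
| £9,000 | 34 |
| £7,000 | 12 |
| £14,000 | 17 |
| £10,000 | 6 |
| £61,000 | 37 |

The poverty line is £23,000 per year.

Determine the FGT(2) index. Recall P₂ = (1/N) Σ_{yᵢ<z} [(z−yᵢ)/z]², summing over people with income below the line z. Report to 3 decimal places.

0.216

Below z: 12×£7,000, 34×£9,000, 6×£10,000, 17×£14,000 (q = 69 of N = 106).
Gap ratios (z−y)/z: (23000−7000)/23000 = 0.6957 (×12); (23000−9000)/23000 = 0.6087 (×34); (23000−10000)/23000 = 0.5652 (×6); (23000−14000)/23000 = 0.3913 (×17).
Squared: 0.4839 (×12); 0.3705 (×34); 0.3195 (×6); 0.1531 (×17).
Sum = 22.924386; P₂ = 22.924386 / 106 = 0.216.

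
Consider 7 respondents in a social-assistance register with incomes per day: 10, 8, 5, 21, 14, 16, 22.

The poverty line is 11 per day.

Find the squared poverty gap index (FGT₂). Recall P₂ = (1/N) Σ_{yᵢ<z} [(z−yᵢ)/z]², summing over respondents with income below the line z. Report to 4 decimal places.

0.0543

Incomes under z: 5, 8, 10 (q = 3 of N = 7).
Shortfall ratios: (11−5)/11 = 0.5455; (11−8)/11 = 0.2727; (11−10)/11 = 0.0909.
Squared: 0.2975; 0.0744; 0.0083.
Sum = 0.380165; P₂ = 0.380165 / 7 = 0.0543.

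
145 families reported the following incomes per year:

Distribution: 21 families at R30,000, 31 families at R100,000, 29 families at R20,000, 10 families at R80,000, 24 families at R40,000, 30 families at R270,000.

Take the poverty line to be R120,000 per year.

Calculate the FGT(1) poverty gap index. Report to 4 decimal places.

0.4443

Poor units: 29×R20,000, 21×R30,000, 24×R40,000, 10×R80,000, 31×R100,000 (q = 115 of N = 145).
Relative gaps: (120000−20000)/120000 = 0.8333 (×29); (120000−30000)/120000 = 0.7500 (×21); (120000−40000)/120000 = 0.6667 (×24); (120000−80000)/120000 = 0.3333 (×10); (120000−100000)/120000 = 0.1667 (×31).
Σ = 64.416667. Dividing by the full population N = 145 gives P₁ = 0.4443.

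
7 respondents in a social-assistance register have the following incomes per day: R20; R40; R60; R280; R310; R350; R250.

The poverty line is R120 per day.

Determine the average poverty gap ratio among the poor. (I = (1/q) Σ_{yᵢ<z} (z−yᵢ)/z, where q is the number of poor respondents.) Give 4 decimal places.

Poor units: R20, R40, R60 (q = 3 of N = 7).
Shortfall ratios (z−y)/z: 0.8333, 0.6667, 0.5000; sum = 2.000000.
I averages over the q = 3 poor units only: 2.000000 / 3 = 0.6667.

0.6667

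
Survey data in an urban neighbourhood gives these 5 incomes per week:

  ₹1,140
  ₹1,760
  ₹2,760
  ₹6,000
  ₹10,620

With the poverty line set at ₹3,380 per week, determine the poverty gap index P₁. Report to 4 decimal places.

Incomes under z: ₹1,140, ₹1,760, ₹2,760 (q = 3 of N = 5).
Normalized shortfalls: (3380−1140)/3380 = 0.6627; (3380−1760)/3380 = 0.4793; (3380−2760)/3380 = 0.1834.
Sum of shortfalls = 1.325444; P₁ averages over all N: 1.325444 / 5 = 0.2651.

0.2651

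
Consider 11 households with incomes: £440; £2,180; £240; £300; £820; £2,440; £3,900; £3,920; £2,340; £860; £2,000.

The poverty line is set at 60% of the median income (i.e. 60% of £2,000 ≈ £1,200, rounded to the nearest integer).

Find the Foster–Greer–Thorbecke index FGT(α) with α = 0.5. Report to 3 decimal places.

Incomes under z: £240, £300, £440, £820, £860 (q = 5 of N = 11).
Normalized shortfalls: (1200−240)/1200 = 0.8000; (1200−300)/1200 = 0.7500; (1200−440)/1200 = 0.6333; (1200−820)/1200 = 0.3167; (1200−860)/1200 = 0.2833.
Raised to α = 0.5: 0.89443; 0.86603; 0.79582; 0.56273; 0.53229.
Sum = 3.651297; FGT(0.5) = 3.651297 / 11 = 0.332.

0.332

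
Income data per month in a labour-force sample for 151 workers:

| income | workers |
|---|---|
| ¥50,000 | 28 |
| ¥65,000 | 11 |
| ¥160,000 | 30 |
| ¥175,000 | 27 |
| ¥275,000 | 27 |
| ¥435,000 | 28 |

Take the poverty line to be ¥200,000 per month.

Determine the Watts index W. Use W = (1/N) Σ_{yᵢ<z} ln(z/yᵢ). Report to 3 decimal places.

0.407

Below the line: 28×¥50,000, 11×¥65,000, 30×¥160,000, 27×¥175,000 (q = 96 of N = 151).
ln(z/y) terms: ln(200000/50000) = 1.3863 (×28); ln(200000/65000) = 1.1239 (×11); ln(200000/160000) = 0.2231 (×30); ln(200000/175000) = 0.1335 (×27).
W = 61.479127 / 151 = 0.407.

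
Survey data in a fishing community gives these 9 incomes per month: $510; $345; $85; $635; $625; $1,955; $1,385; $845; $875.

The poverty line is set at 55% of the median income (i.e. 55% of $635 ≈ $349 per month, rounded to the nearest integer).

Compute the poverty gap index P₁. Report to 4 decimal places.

Incomes under z: $85, $345 (q = 2 of N = 9).
Relative gaps: (349−85)/349 = 0.7564; (349−345)/349 = 0.0115.
Sum of shortfalls = 0.767908; P₁ averages over all N: 0.767908 / 9 = 0.0853.

0.0853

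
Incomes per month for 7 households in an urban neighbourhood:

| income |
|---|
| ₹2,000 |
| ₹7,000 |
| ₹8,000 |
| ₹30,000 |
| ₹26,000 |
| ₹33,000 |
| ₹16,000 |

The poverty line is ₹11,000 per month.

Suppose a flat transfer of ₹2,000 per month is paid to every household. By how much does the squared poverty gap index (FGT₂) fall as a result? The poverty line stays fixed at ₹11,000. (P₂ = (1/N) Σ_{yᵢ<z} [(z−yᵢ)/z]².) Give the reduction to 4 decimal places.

0.0614

Before: below the line — ₹2,000, ₹7,000, ₹8,000; squared poverty gap index (FGT₂) = 0.125148.
After the ₹2,000 transfer: below the line — ₹4,000, ₹9,000, ₹10,000; squared poverty gap index (FGT₂) = 0.063754.
Reduction = 0.125148 − 0.063754 = 0.0614.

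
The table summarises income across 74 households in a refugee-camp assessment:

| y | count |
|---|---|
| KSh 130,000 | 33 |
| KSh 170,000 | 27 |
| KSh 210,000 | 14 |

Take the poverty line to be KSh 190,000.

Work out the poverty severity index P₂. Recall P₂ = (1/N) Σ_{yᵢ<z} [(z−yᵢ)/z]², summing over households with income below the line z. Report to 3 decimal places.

Incomes under z: 33×KSh 130,000, 27×KSh 170,000 (q = 60 of N = 74).
Relative gaps: (190000−130000)/190000 = 0.3158 (×33); (190000−170000)/190000 = 0.1053 (×27).
Squared: 0.0997 (×33); 0.0111 (×27).
Sum = 3.590028; P₂ = 3.590028 / 74 = 0.049.

0.049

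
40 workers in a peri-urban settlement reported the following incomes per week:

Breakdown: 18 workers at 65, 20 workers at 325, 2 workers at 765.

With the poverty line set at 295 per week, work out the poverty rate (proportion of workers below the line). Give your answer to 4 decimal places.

0.4500

18 of the 40 workers have income below 295.
H = 18/40 = 0.4500.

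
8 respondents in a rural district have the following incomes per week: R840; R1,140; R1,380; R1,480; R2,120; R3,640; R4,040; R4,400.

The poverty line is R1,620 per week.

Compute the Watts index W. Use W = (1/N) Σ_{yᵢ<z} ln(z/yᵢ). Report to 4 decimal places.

0.1574

Below the line: R840, R1,140, R1,380, R1,480 (q = 4 of N = 8).
ln(z/y) terms: ln(1620/840) = 0.6568; ln(1620/1140) = 0.3514; ln(1620/1380) = 0.1603; ln(1620/1480) = 0.0904.
W = 1.258904 / 8 = 0.1574.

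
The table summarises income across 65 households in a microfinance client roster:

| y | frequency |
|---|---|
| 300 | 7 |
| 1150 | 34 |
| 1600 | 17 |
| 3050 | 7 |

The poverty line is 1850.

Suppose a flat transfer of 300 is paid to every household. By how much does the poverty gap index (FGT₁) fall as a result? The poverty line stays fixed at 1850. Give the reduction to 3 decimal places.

Before: below the line — 7×300, 34×1150, 17×1600; poverty gap index (FGT₁) = 0.32349.
After the 300 transfer: below the line — 7×600, 34×1450; poverty gap index (FGT₁) = 0.18586.
Reduction = 0.32349 − 0.18586 = 0.138.

0.138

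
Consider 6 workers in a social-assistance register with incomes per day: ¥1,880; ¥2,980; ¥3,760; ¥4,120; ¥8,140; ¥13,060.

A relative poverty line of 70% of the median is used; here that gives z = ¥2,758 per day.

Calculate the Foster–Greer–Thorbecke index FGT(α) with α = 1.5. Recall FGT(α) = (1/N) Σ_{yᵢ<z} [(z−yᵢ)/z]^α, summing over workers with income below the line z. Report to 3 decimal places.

Poor units: ¥1,880 (q = 1 of N = 6).
Relative gaps: (2758−1880)/2758 = 0.3183.
Raised to α = 1.5: 0.17962.
Sum = 0.179618; FGT(1.5) = 0.179618 / 6 = 0.030.

0.030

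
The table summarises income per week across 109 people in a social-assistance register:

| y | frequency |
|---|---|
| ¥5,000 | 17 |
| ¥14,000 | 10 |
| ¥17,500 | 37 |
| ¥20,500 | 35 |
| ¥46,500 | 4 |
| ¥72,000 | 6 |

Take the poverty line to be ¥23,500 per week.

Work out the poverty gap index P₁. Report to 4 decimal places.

0.2875

Below z: 17×¥5,000, 10×¥14,000, 37×¥17,500, 35×¥20,500 (q = 99 of N = 109).
Shortfall ratios: (23500−5000)/23500 = 0.7872 (×17); (23500−14000)/23500 = 0.4043 (×10); (23500−17500)/23500 = 0.2553 (×37); (23500−20500)/23500 = 0.1277 (×35).
Sum of shortfalls = 31.340426; P₁ averages over all N: 31.340426 / 109 = 0.2875.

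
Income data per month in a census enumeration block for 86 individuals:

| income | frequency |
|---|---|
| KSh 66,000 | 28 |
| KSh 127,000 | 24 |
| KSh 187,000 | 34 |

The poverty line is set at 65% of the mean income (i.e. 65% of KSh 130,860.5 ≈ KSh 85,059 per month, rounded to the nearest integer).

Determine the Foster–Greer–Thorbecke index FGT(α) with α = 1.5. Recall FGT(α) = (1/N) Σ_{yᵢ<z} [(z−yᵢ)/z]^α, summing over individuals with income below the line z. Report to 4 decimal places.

Below z: 28×KSh 66,000 (q = 28 of N = 86).
Gap ratios (z−y)/z: (85059−66000)/85059 = 0.2241 (×28).
Raised to α = 1.5: 0.10606 (×28).
Sum = 2.969804; FGT(1.5) = 2.969804 / 86 = 0.0345.

0.0345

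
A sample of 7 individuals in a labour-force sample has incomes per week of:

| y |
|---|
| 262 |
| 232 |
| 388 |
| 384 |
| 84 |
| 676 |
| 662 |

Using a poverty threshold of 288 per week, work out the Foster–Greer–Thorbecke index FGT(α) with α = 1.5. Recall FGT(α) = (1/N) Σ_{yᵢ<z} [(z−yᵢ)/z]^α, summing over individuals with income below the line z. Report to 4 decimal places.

Below z: 84, 232, 262 (q = 3 of N = 7).
Relative gaps: (288−84)/288 = 0.7083; (288−232)/288 = 0.1944; (288−262)/288 = 0.0903.
Raised to α = 1.5: 0.59615; 0.08574; 0.02713.
Sum = 0.709018; FGT(1.5) = 0.709018 / 7 = 0.1013.

0.1013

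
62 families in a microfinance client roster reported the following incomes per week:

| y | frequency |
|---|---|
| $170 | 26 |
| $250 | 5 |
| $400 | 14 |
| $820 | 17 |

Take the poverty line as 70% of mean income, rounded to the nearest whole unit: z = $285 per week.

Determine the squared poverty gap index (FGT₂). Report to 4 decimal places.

Below z: 26×$170, 5×$250 (q = 31 of N = 62).
Shortfall ratios: (285−170)/285 = 0.4035 (×26); (285−250)/285 = 0.1228 (×5).
Squared: 0.1628 (×26); 0.0151 (×5).
Sum = 4.308710; P₂ = 4.308710 / 62 = 0.0695.

0.0695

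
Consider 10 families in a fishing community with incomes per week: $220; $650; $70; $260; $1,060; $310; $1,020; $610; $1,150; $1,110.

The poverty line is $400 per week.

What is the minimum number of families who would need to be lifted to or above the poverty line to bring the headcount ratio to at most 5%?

4

Currently q = 4 of N = 10 are below the line (H = 0.400).
A headcount ratio of at most 5% allows at most ⌊0.05 × 10⌋ = 0 poor families.
So at least 4 − 0 = 4 must be lifted.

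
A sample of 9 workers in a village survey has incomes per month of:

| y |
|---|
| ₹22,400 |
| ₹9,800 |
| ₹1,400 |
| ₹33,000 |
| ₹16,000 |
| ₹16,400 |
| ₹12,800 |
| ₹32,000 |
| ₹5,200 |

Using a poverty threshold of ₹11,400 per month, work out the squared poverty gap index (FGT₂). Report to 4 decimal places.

Below the line: ₹1,400, ₹5,200, ₹9,800 (q = 3 of N = 9).
Normalized shortfalls: (11400−1400)/11400 = 0.8772; (11400−5200)/11400 = 0.5439; (11400−9800)/11400 = 0.1404.
Squared: 0.7695; 0.2958; 0.0197.
Sum = 1.084949; P₂ = 1.084949 / 9 = 0.1205.

0.1205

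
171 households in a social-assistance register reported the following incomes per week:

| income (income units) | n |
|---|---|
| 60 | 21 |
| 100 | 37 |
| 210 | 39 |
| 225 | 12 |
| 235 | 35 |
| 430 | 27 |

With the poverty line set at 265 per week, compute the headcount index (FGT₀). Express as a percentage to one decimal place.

144 of the 171 households have income below 265.
H = 144/171 = 84.2%.

84.2%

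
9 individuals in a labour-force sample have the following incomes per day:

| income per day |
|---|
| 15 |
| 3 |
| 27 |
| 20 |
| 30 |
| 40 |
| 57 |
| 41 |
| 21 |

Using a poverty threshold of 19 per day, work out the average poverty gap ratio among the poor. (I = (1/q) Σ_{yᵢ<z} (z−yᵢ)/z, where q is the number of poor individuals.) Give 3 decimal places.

0.526

Below the line: 3, 15 (q = 2 of N = 9).
Relative gaps: 0.8421, 0.2105; sum = 1.052632.
The income-gap ratio divides by q (the poor only): 1.052632 / 2 = 0.526.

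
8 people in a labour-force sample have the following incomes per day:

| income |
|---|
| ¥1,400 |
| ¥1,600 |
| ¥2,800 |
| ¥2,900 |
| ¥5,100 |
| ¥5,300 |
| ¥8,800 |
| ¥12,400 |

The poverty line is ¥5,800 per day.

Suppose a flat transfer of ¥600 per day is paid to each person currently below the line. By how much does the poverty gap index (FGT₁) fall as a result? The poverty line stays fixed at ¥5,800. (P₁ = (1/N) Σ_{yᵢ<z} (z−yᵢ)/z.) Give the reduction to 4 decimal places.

Before: below the line — ¥1,400, ¥1,600, ¥2,800, ¥2,900, ¥5,100, ¥5,300; poverty gap index (FGT₁) = 0.338362.
After the ¥600 transfer: below the line — ¥2,000, ¥2,200, ¥3,400, ¥3,500, ¥5,700; poverty gap index (FGT₁) = 0.262931.
Reduction = 0.338362 − 0.262931 = 0.0754.

0.0754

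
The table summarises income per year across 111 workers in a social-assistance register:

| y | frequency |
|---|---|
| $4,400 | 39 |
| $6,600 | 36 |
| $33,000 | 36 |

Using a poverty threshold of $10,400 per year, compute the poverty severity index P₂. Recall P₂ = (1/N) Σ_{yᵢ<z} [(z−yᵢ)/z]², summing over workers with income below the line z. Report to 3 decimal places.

Incomes under z: 39×$4,400, 36×$6,600 (q = 75 of N = 111).
Relative gaps: (10400−4400)/10400 = 0.5769 (×39); (10400−6600)/10400 = 0.3654 (×36).
Squared: 0.3328 (×39); 0.1335 (×36).
Sum = 17.786982; P₂ = 17.786982 / 111 = 0.160.

0.160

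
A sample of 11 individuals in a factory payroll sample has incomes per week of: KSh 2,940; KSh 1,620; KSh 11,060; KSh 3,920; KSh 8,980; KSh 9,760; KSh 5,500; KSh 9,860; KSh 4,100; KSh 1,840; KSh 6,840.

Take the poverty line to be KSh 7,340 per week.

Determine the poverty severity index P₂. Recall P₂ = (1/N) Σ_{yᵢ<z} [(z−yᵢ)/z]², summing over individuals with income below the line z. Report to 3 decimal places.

Below z: KSh 1,620, KSh 1,840, KSh 2,940, KSh 3,920, KSh 4,100, KSh 5,500, KSh 6,840 (q = 7 of N = 11).
Relative gaps: (7340−1620)/7340 = 0.7793; (7340−1840)/7340 = 0.7493; (7340−2940)/7340 = 0.5995; (7340−3920)/7340 = 0.4659; (7340−4100)/7340 = 0.4414; (7340−5500)/7340 = 0.2507; (7340−6840)/7340 = 0.0681.
Squared: 0.6073; 0.5615; 0.3593; 0.2171; 0.1948; 0.0628; 0.0046.
Sum = 2.007551; P₂ = 2.007551 / 11 = 0.183.

0.183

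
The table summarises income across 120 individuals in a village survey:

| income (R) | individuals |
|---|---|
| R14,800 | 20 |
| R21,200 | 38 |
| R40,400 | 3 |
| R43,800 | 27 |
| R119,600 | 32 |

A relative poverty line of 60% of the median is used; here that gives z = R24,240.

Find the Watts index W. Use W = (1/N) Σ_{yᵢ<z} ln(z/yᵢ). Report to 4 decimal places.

0.1247

Below z: 20×R14,800, 38×R21,200 (q = 58 of N = 120).
Log gaps: ln(24240/14800) = 0.4934 (×20); ln(24240/21200) = 0.1340 (×38).
W = 14.959653 / 120 = 0.1247.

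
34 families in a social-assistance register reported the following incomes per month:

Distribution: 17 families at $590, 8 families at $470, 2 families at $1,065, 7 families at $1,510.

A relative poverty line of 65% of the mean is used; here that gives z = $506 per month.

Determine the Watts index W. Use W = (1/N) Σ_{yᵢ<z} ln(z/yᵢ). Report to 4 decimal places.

0.0174

Poor units: 8×$470 (q = 8 of N = 34).
Log shortfalls: ln(506/470) = 0.0738 (×8).
W = 0.590432 / 34 = 0.0174.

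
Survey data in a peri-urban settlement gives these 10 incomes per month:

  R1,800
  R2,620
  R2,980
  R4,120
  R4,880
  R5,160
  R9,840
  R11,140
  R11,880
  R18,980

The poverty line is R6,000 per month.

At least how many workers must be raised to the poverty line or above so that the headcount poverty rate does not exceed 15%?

5

6 of the 10 workers are poor, so H = 6/10 = 0.600.
A headcount ratio of at most 15% allows at most ⌊0.15 × 10⌋ = 1 poor workers.
So at least 6 − 1 = 5 must be lifted.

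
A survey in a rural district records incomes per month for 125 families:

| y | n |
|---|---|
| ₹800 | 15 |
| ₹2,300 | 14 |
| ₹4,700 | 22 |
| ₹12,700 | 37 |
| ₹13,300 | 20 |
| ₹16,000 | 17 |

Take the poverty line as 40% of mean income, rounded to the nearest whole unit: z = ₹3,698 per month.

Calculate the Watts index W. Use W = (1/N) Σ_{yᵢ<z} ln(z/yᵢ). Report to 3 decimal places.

Incomes under z: 15×₹800, 14×₹2,300 (q = 29 of N = 125).
ln(z/y) terms: ln(3698/800) = 1.5309 (×15); ln(3698/2300) = 0.4749 (×14).
W = 29.612397 / 125 = 0.237.

0.237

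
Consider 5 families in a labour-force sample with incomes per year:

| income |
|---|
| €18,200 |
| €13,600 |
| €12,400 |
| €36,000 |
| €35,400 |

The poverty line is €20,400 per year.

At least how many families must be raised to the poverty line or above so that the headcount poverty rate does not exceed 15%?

Currently q = 3 of N = 5 are below the line (H = 0.600).
A headcount ratio of at most 15% allows at most ⌊0.15 × 5⌋ = 0 poor families.
So at least 3 − 0 = 3 must be lifted.

3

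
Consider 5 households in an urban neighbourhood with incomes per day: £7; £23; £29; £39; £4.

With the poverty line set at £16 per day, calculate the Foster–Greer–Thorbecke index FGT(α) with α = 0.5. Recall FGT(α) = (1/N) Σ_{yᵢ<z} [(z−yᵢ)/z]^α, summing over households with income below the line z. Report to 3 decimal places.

0.323

Below the line: £4, £7 (q = 2 of N = 5).
Shortfall ratios: (16−4)/16 = 0.7500; (16−7)/16 = 0.5625.
Raised to α = 0.5: 0.86603; 0.75000.
Sum = 1.616025; FGT(0.5) = 1.616025 / 5 = 0.323.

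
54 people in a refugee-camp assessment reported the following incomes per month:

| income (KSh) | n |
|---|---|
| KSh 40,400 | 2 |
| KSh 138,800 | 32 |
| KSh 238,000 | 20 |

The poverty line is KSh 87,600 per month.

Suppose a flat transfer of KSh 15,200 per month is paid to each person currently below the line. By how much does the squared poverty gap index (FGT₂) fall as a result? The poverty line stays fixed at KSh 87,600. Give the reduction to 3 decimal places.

Before: below the line — 2×KSh 40,400; squared poverty gap index (FGT₂) = 0.01075.
After the KSh 15,200 transfer: below the line — 2×KSh 55,600; squared poverty gap index (FGT₂) = 0.00494.
Reduction = 0.01075 − 0.00494 = 0.006.

0.006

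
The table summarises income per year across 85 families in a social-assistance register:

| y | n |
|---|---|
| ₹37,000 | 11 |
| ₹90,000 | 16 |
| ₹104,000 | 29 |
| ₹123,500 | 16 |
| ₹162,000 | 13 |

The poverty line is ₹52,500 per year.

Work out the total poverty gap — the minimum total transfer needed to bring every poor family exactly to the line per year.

₹170,500

Poor units: 11×₹37,000 (q = 11 of N = 85).
Individual gaps: 11×(52500−37000) = 170500.
Aggregate gap = ₹170,500.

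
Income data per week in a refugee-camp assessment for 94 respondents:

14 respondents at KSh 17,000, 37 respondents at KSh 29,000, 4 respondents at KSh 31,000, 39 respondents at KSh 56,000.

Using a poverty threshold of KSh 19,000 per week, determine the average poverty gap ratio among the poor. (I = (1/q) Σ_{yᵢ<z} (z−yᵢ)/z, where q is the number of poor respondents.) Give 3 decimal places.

Poor units: 14×KSh 17,000 (q = 14 of N = 94).
Shortfall ratios (z−y)/z: 0.1053 (×14); sum = 1.473684.
I averages over the q = 14 poor units only: 1.473684 / 14 = 0.105.

0.105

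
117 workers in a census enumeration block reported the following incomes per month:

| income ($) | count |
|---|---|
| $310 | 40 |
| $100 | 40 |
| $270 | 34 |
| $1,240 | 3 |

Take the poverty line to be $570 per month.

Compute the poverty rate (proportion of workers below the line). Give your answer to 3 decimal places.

114 of the 117 workers have income below $570.
H = 114/117 = 0.974.

0.974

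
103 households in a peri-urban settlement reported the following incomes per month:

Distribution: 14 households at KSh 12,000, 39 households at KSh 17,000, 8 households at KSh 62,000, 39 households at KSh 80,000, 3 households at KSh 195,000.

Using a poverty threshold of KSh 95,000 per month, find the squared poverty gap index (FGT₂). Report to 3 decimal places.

Below z: 14×KSh 12,000, 39×KSh 17,000, 8×KSh 62,000, 39×KSh 80,000 (q = 100 of N = 103).
Gap ratios (z−y)/z: (95000−12000)/95000 = 0.8737 (×14); (95000−17000)/95000 = 0.8211 (×39); (95000−62000)/95000 = 0.3474 (×8); (95000−80000)/95000 = 0.1579 (×39).
Squared: 0.7633 (×14); 0.6741 (×39); 0.1207 (×8); 0.0249 (×39).
Sum = 38.915125; P₂ = 38.915125 / 103 = 0.378.

0.378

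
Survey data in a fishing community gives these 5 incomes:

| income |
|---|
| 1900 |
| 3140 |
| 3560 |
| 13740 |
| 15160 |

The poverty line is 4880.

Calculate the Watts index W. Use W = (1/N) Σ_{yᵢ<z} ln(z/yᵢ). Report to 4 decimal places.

0.3399

Poor units: 1900, 3140, 3560 (q = 3 of N = 5).
Log gaps: ln(4880/1900) = 0.9433; ln(4880/3140) = 0.4409; ln(4880/3560) = 0.3154.
W = 1.699598 / 5 = 0.3399.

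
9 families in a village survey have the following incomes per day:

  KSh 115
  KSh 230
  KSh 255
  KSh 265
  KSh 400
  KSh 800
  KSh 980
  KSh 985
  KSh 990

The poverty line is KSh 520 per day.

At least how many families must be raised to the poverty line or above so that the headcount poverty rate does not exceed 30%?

3

Currently q = 5 of N = 9 are below the line (H = 0.556).
A headcount ratio of at most 30% allows at most ⌊0.30 × 9⌋ = 2 poor families.
So at least 5 − 2 = 3 must be lifted.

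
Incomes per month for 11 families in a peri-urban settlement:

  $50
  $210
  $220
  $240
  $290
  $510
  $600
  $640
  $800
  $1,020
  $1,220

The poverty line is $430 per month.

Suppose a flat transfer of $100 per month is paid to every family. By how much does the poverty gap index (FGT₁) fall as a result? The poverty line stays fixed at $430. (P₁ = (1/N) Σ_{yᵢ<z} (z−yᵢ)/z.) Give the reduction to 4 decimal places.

Before: below the line — $50, $210, $220, $240, $290; poverty gap index (FGT₁) = 0.241015.
After the $100 transfer: below the line — $150, $310, $320, $340, $390; poverty gap index (FGT₁) = 0.135307.
Reduction = 0.241015 − 0.135307 = 0.1057.

0.1057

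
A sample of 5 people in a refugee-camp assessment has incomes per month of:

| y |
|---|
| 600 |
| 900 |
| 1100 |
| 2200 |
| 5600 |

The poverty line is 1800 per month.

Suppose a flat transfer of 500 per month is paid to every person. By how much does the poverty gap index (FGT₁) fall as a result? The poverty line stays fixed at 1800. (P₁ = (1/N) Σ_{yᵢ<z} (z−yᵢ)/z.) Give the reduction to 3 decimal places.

0.167

Before: below the line — 600, 900, 1100; poverty gap index (FGT₁) = 0.31111.
After the 500 transfer: below the line — 1100, 1400, 1600; poverty gap index (FGT₁) = 0.14444.
Reduction = 0.31111 − 0.14444 = 0.167.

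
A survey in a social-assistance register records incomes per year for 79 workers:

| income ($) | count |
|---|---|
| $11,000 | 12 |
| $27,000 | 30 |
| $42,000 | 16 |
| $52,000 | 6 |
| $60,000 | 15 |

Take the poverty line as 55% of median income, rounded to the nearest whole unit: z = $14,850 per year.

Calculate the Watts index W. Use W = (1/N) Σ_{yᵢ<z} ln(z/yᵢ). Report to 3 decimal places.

0.046

Incomes under z: 12×$11,000 (q = 12 of N = 79).
Log shortfalls: ln(14850/11000) = 0.3001 (×12).
W = 3.601255 / 79 = 0.046.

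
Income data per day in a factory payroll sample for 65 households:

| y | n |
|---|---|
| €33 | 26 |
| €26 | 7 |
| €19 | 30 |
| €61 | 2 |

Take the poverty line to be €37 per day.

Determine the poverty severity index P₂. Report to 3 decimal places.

Poor units: 30×€19, 7×€26, 26×€33 (q = 63 of N = 65).
Shortfall ratios: (37−19)/37 = 0.4865 (×30); (37−26)/37 = 0.2973 (×7); (37−33)/37 = 0.1081 (×26).
Squared: 0.2367 (×30); 0.0884 (×7); 0.0117 (×26).
Sum = 8.022644; P₂ = 8.022644 / 65 = 0.123.

0.123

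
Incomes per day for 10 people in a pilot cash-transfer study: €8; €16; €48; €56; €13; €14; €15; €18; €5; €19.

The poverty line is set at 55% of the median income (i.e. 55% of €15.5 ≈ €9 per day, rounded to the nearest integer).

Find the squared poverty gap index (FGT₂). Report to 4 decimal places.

0.0210

Below the line: €5, €8 (q = 2 of N = 10).
Shortfall ratios: (9−5)/9 = 0.4444; (9−8)/9 = 0.1111.
Squared: 0.1975; 0.0123.
Sum = 0.209877; P₂ = 0.209877 / 10 = 0.0210.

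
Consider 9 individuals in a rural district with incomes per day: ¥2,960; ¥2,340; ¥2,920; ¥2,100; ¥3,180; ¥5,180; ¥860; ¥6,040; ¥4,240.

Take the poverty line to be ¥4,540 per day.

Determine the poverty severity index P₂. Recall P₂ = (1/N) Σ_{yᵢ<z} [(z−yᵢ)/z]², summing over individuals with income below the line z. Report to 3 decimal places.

0.169

Poor units: ¥860, ¥2,100, ¥2,340, ¥2,920, ¥2,960, ¥3,180, ¥4,240 (q = 7 of N = 9).
Gap ratios (z−y)/z: (4540−860)/4540 = 0.8106; (4540−2100)/4540 = 0.5374; (4540−2340)/4540 = 0.4846; (4540−2920)/4540 = 0.3568; (4540−2960)/4540 = 0.3480; (4540−3180)/4540 = 0.2996; (4540−4240)/4540 = 0.0661.
Squared: 0.6570; 0.2888; 0.2348; 0.1273; 0.1211; 0.0897; 0.0044.
Sum = 1.523239; P₂ = 1.523239 / 9 = 0.169.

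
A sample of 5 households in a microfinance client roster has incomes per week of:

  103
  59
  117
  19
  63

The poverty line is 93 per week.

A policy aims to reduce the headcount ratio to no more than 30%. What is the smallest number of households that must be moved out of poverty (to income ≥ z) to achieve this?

3 of the 5 households are poor, so H = 3/5 = 0.600.
A headcount ratio of at most 30% allows at most ⌊0.30 × 5⌋ = 1 poor households.
So at least 3 − 1 = 2 must be lifted.

2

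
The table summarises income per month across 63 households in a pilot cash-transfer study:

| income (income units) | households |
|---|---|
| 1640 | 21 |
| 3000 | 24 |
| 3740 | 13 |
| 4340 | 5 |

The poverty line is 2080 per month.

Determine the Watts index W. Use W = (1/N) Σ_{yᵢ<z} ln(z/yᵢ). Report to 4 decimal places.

0.0792

Incomes under z: 21×1640 (q = 21 of N = 63).
Log shortfalls: ln(2080/1640) = 0.2377 (×21).
W = 4.991105 / 63 = 0.0792.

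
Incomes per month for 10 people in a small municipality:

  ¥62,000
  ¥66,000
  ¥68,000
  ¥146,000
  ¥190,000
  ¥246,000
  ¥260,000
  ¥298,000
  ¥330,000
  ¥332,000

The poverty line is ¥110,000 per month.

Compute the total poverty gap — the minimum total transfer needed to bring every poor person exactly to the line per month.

Poor units: ¥62,000, ¥66,000, ¥68,000 (q = 3 of N = 10).
Individual gaps: 110000−62000 = 48000; 110000−66000 = 44000; 110000−68000 = 42000.
Aggregate gap = ¥134,000.

¥134,000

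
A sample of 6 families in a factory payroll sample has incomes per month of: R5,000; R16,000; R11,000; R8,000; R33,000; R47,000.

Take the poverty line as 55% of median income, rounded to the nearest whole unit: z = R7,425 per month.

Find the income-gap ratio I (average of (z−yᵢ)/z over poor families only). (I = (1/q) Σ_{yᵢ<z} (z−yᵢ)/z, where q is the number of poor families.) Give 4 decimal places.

0.3266

Incomes under z: R5,000 (q = 1 of N = 6).
Relative gaps: 0.3266; sum = 0.326599.
The income-gap ratio divides by q (the poor only): 0.326599 / 1 = 0.3266.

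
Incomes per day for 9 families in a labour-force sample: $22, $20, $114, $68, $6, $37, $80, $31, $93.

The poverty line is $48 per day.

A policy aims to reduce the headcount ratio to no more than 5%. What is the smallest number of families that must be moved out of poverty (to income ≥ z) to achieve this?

Currently q = 5 of N = 9 are below the line (H = 0.556).
A headcount ratio of at most 5% allows at most ⌊0.05 × 9⌋ = 0 poor families.
So at least 5 − 0 = 5 must be lifted.

5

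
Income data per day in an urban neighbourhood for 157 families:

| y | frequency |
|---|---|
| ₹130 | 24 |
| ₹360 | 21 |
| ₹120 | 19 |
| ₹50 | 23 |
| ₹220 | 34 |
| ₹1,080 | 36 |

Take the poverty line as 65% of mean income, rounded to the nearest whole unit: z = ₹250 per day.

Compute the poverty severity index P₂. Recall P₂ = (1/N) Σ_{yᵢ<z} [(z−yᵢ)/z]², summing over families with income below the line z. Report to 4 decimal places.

Incomes under z: 23×₹50, 19×₹120, 24×₹130, 34×₹220 (q = 100 of N = 157).
Shortfall ratios: (250−50)/250 = 0.8000 (×23); (250−120)/250 = 0.5200 (×19); (250−130)/250 = 0.4800 (×24); (250−220)/250 = 0.1200 (×34).
Squared: 0.6400 (×23); 0.2704 (×19); 0.2304 (×24); 0.0144 (×34).
Sum = 25.876800; P₂ = 25.876800 / 157 = 0.1648.

0.1648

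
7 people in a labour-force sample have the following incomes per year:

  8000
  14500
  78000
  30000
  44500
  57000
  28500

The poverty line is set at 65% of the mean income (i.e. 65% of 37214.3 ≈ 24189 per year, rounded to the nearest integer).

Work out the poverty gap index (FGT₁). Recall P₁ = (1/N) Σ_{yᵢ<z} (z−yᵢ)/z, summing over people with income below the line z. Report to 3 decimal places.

Below z: 8000, 14500 (q = 2 of N = 7).
Relative gaps: (24189−8000)/24189 = 0.6693; (24189−14500)/24189 = 0.4006.
Σ = 1.069825. Dividing by the full population N = 7 gives P₁ = 0.153.

0.153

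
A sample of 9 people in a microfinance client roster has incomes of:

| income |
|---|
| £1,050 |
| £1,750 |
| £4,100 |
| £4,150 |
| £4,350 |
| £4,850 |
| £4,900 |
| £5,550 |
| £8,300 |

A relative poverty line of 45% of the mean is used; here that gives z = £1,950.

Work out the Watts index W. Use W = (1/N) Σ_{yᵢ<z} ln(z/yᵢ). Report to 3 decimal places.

Poor units: £1,050, £1,750 (q = 2 of N = 9).
Log gaps: ln(1950/1050) = 0.6190; ln(1950/1750) = 0.1082.
W = 0.727253 / 9 = 0.081.

0.081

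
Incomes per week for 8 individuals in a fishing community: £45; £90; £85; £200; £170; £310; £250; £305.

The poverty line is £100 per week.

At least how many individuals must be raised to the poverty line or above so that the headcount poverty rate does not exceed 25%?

3 of the 8 individuals are poor, so H = 3/8 = 0.375.
A headcount ratio of at most 25% allows at most ⌊0.25 × 8⌋ = 2 poor individuals.
So at least 3 − 2 = 1 must be lifted.

1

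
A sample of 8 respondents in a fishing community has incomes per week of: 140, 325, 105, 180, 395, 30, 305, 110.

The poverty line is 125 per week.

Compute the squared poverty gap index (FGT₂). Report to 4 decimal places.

Below the line: 30, 105, 110 (q = 3 of N = 8).
Shortfall ratios: (125−30)/125 = 0.7600; (125−105)/125 = 0.1600; (125−110)/125 = 0.1200.
Squared: 0.5776; 0.0256; 0.0144.
Sum = 0.617600; P₂ = 0.617600 / 8 = 0.0772.

0.0772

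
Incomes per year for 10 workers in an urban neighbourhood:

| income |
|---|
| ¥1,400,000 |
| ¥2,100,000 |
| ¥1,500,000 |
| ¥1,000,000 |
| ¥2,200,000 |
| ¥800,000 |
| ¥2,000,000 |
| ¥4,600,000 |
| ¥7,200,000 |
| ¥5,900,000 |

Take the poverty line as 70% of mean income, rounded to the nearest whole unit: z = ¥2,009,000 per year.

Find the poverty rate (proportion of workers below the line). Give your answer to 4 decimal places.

0.5000

5 of the 10 workers have income below ¥2,009,000.
H = 5/10 = 0.5000.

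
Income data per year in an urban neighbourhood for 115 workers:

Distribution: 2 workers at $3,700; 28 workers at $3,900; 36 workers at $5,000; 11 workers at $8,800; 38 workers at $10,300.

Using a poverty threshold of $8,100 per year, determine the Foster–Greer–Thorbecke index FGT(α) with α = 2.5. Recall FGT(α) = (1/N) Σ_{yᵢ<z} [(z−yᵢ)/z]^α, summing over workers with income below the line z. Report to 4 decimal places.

Incomes under z: 2×$3,700, 28×$3,900, 36×$5,000 (q = 66 of N = 115).
Relative gaps: (8100−3700)/8100 = 0.5432 (×2); (8100−3900)/8100 = 0.5185 (×28); (8100−5000)/8100 = 0.3827 (×36).
Raised to α = 2.5: 0.21748 (×2); 0.19360 (×28); 0.09061 (×36).
Sum = 9.117903; FGT(2.5) = 9.117903 / 115 = 0.0793.

0.0793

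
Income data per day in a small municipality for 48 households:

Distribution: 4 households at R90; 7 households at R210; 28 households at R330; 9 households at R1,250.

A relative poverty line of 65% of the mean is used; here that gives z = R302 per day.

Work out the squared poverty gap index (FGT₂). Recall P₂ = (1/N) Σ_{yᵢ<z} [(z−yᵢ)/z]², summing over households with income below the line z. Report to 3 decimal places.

0.055

Below the line: 4×R90, 7×R210 (q = 11 of N = 48).
Relative gaps: (302−90)/302 = 0.7020 (×4); (302−210)/302 = 0.3046 (×7).
Squared: 0.4928 (×4); 0.0928 (×7).
Sum = 2.620762; P₂ = 2.620762 / 48 = 0.055.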